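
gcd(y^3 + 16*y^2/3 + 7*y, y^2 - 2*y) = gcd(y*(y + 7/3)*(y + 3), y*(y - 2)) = y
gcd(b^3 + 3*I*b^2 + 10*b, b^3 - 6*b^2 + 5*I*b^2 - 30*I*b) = b^2 + 5*I*b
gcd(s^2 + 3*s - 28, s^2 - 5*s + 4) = s - 4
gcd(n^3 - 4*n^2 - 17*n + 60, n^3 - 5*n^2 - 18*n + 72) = n^2 + n - 12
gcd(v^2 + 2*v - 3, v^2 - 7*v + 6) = v - 1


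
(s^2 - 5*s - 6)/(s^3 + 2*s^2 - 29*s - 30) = (s - 6)/(s^2 + s - 30)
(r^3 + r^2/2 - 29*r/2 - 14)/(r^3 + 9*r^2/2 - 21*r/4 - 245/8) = 4*(r^2 - 3*r - 4)/(4*r^2 + 4*r - 35)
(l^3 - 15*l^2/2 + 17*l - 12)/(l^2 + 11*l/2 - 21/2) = (l^2 - 6*l + 8)/(l + 7)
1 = 1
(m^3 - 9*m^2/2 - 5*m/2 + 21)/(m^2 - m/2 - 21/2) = (m^2 - m - 6)/(m + 3)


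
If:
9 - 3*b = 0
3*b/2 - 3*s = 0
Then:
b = 3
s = 3/2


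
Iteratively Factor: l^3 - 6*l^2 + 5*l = (l)*(l^2 - 6*l + 5) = l*(l - 1)*(l - 5)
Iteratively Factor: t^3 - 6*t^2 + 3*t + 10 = (t + 1)*(t^2 - 7*t + 10) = (t - 2)*(t + 1)*(t - 5)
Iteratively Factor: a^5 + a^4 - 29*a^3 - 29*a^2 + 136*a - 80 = (a + 4)*(a^4 - 3*a^3 - 17*a^2 + 39*a - 20) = (a + 4)^2*(a^3 - 7*a^2 + 11*a - 5) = (a - 1)*(a + 4)^2*(a^2 - 6*a + 5) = (a - 5)*(a - 1)*(a + 4)^2*(a - 1)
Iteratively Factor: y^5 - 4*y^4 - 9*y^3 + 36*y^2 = (y)*(y^4 - 4*y^3 - 9*y^2 + 36*y) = y^2*(y^3 - 4*y^2 - 9*y + 36) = y^2*(y - 3)*(y^2 - y - 12) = y^2*(y - 3)*(y + 3)*(y - 4)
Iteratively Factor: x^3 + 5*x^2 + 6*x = (x + 3)*(x^2 + 2*x) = x*(x + 3)*(x + 2)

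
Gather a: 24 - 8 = 16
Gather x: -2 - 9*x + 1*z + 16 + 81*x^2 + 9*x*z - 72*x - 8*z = 81*x^2 + x*(9*z - 81) - 7*z + 14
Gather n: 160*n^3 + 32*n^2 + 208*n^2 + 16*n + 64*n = 160*n^3 + 240*n^2 + 80*n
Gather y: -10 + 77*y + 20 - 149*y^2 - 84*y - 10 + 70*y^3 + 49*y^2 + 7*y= 70*y^3 - 100*y^2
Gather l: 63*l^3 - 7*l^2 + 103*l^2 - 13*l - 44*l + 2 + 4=63*l^3 + 96*l^2 - 57*l + 6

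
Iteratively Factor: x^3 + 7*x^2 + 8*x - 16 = (x - 1)*(x^2 + 8*x + 16) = (x - 1)*(x + 4)*(x + 4)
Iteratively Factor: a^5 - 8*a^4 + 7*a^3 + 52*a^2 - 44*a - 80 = (a - 4)*(a^4 - 4*a^3 - 9*a^2 + 16*a + 20) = (a - 4)*(a + 2)*(a^3 - 6*a^2 + 3*a + 10) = (a - 5)*(a - 4)*(a + 2)*(a^2 - a - 2) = (a - 5)*(a - 4)*(a - 2)*(a + 2)*(a + 1)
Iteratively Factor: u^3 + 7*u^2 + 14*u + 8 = (u + 2)*(u^2 + 5*u + 4) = (u + 2)*(u + 4)*(u + 1)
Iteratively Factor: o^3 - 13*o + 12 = (o - 1)*(o^2 + o - 12) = (o - 1)*(o + 4)*(o - 3)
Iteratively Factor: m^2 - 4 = (m - 2)*(m + 2)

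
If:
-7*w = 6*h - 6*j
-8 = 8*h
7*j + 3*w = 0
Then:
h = -1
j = -18/67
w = 42/67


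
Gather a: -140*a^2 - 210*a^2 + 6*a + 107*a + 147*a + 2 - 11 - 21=-350*a^2 + 260*a - 30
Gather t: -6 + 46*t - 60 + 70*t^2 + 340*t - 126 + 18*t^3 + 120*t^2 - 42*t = 18*t^3 + 190*t^2 + 344*t - 192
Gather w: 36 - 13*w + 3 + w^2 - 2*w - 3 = w^2 - 15*w + 36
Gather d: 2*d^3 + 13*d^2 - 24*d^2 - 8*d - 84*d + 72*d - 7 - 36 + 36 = 2*d^3 - 11*d^2 - 20*d - 7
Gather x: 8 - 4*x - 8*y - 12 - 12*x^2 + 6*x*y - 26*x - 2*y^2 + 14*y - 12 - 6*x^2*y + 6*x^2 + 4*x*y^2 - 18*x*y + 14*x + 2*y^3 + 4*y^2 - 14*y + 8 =x^2*(-6*y - 6) + x*(4*y^2 - 12*y - 16) + 2*y^3 + 2*y^2 - 8*y - 8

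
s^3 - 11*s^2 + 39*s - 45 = (s - 5)*(s - 3)^2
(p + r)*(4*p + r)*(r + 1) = 4*p^2*r + 4*p^2 + 5*p*r^2 + 5*p*r + r^3 + r^2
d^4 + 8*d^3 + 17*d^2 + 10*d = d*(d + 1)*(d + 2)*(d + 5)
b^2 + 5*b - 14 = (b - 2)*(b + 7)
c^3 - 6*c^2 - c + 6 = (c - 6)*(c - 1)*(c + 1)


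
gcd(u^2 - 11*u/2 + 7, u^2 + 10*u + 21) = 1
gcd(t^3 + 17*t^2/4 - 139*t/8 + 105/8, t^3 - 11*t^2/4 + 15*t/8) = t^2 - 11*t/4 + 15/8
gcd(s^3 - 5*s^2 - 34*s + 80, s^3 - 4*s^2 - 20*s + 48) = s - 2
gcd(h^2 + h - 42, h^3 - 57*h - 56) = h + 7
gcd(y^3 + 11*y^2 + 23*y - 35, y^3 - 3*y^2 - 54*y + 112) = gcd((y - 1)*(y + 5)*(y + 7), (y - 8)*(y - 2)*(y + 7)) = y + 7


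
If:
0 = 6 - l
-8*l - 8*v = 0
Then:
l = 6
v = -6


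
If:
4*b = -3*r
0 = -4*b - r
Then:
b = 0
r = 0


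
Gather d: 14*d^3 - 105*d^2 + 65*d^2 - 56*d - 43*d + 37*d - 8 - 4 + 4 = 14*d^3 - 40*d^2 - 62*d - 8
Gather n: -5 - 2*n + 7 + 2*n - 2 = 0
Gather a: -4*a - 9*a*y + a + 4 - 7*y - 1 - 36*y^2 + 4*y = a*(-9*y - 3) - 36*y^2 - 3*y + 3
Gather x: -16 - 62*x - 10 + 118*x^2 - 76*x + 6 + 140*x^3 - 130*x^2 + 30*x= 140*x^3 - 12*x^2 - 108*x - 20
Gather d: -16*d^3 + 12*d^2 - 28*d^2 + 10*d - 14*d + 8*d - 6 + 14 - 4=-16*d^3 - 16*d^2 + 4*d + 4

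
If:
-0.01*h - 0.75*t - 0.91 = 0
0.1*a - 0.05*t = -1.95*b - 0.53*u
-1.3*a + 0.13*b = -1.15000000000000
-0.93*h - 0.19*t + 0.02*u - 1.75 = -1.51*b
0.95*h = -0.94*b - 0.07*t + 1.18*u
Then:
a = 0.90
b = 0.19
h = -1.34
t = -1.20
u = -1.00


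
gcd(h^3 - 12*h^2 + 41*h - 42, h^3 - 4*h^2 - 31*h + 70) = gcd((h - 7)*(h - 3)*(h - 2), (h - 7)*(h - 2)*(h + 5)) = h^2 - 9*h + 14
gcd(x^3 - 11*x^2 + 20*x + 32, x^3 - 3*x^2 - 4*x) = x^2 - 3*x - 4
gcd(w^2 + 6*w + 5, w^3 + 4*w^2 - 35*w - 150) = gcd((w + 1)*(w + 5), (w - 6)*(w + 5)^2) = w + 5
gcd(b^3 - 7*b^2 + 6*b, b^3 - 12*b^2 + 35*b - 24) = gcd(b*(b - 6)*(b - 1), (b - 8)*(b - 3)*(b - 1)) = b - 1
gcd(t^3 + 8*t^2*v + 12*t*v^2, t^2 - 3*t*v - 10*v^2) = t + 2*v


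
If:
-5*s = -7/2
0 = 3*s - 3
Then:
No Solution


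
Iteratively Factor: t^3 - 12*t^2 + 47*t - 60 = (t - 4)*(t^2 - 8*t + 15) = (t - 4)*(t - 3)*(t - 5)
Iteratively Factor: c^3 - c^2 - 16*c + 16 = (c - 1)*(c^2 - 16) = (c - 4)*(c - 1)*(c + 4)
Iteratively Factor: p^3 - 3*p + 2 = (p + 2)*(p^2 - 2*p + 1) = (p - 1)*(p + 2)*(p - 1)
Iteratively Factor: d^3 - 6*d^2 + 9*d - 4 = (d - 1)*(d^2 - 5*d + 4) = (d - 4)*(d - 1)*(d - 1)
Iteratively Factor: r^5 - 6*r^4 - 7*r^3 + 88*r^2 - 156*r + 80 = (r - 2)*(r^4 - 4*r^3 - 15*r^2 + 58*r - 40) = (r - 5)*(r - 2)*(r^3 + r^2 - 10*r + 8) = (r - 5)*(r - 2)*(r - 1)*(r^2 + 2*r - 8) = (r - 5)*(r - 2)^2*(r - 1)*(r + 4)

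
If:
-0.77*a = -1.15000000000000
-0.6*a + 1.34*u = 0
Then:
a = 1.49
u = 0.67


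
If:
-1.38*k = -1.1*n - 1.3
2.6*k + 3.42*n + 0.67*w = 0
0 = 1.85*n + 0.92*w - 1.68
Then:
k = 0.24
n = -0.89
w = 3.61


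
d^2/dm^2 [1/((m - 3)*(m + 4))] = 2*((m - 3)^2 + (m - 3)*(m + 4) + (m + 4)^2)/((m - 3)^3*(m + 4)^3)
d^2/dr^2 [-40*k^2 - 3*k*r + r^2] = 2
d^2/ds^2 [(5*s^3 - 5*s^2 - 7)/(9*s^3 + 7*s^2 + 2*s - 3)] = 4*(-360*s^6 - 135*s^5 - 1161*s^4 - 2139*s^3 - 906*s^2 - 363*s - 110)/(729*s^9 + 1701*s^8 + 1809*s^7 + 370*s^6 - 732*s^5 - 681*s^4 - s^3 + 153*s^2 + 54*s - 27)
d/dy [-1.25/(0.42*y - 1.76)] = 0.525/(0.42*y - 1.76)^2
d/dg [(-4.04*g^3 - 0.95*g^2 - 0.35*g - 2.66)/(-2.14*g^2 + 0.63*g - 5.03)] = (8.64560000000001*g^4 - 5.0904*g^3 + 59.6161*g^2 - 1.8278*g + 3.4363)/(4.5796*g^4 - 2.6964*g^3 + 21.9253*g^2 - 6.3378*g + 25.3009)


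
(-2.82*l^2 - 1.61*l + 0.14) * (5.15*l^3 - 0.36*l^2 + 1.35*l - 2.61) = -14.523*l^5 - 7.2763*l^4 - 2.5064*l^3 + 5.1363*l^2 + 4.3911*l - 0.3654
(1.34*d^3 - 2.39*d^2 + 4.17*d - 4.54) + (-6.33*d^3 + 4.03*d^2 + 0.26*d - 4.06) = -4.99*d^3 + 1.64*d^2 + 4.43*d - 8.6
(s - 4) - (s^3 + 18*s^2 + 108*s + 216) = -s^3 - 18*s^2 - 107*s - 220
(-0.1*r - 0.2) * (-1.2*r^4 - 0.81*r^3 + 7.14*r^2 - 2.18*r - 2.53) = 0.12*r^5 + 0.321*r^4 - 0.552*r^3 - 1.21*r^2 + 0.689*r + 0.506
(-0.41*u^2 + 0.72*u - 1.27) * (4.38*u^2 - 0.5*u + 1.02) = -1.7958*u^4 + 3.3586*u^3 - 6.3408*u^2 + 1.3694*u - 1.2954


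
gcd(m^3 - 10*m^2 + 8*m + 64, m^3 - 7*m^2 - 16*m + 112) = m - 4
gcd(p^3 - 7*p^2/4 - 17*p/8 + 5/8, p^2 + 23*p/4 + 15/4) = 1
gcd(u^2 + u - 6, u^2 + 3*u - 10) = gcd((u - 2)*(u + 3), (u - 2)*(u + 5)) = u - 2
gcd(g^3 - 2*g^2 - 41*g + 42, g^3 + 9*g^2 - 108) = g + 6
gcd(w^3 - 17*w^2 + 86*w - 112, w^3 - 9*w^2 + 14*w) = w^2 - 9*w + 14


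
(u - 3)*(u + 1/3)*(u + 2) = u^3 - 2*u^2/3 - 19*u/3 - 2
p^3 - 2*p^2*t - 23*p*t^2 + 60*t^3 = (p - 4*t)*(p - 3*t)*(p + 5*t)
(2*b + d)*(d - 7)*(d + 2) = 2*b*d^2 - 10*b*d - 28*b + d^3 - 5*d^2 - 14*d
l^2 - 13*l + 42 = (l - 7)*(l - 6)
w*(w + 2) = w^2 + 2*w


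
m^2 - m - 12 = (m - 4)*(m + 3)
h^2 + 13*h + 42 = (h + 6)*(h + 7)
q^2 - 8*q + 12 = (q - 6)*(q - 2)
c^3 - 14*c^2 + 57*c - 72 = (c - 8)*(c - 3)^2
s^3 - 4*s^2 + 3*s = s*(s - 3)*(s - 1)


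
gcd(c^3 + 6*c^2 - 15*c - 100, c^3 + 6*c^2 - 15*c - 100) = c^3 + 6*c^2 - 15*c - 100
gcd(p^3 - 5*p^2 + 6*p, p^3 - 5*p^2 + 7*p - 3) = p - 3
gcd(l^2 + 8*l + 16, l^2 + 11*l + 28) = l + 4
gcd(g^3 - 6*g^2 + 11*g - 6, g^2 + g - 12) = g - 3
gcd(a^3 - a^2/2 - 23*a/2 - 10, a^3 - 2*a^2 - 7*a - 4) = a^2 - 3*a - 4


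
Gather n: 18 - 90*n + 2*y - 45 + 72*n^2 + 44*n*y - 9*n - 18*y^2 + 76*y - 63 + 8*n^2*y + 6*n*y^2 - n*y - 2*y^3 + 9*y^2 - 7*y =n^2*(8*y + 72) + n*(6*y^2 + 43*y - 99) - 2*y^3 - 9*y^2 + 71*y - 90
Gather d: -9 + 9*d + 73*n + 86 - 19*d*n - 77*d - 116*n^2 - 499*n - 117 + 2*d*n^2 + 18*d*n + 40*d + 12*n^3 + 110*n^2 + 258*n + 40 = d*(2*n^2 - n - 28) + 12*n^3 - 6*n^2 - 168*n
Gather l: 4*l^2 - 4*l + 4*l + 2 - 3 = 4*l^2 - 1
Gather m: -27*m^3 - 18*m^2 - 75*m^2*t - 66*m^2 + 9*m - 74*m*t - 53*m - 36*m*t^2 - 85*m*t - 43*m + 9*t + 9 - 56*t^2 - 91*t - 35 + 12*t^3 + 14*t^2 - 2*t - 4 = -27*m^3 + m^2*(-75*t - 84) + m*(-36*t^2 - 159*t - 87) + 12*t^3 - 42*t^2 - 84*t - 30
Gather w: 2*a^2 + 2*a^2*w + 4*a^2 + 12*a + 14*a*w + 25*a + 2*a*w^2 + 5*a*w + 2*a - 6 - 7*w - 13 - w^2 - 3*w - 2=6*a^2 + 39*a + w^2*(2*a - 1) + w*(2*a^2 + 19*a - 10) - 21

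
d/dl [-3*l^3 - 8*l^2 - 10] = l*(-9*l - 16)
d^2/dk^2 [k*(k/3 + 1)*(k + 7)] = 2*k + 20/3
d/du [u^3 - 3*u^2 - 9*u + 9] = 3*u^2 - 6*u - 9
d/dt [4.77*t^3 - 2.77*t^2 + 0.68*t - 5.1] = 14.31*t^2 - 5.54*t + 0.68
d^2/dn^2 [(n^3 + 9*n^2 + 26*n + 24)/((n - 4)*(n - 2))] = 24*(9*n^3 - 24*n^2 - 72*n + 208)/(n^6 - 18*n^5 + 132*n^4 - 504*n^3 + 1056*n^2 - 1152*n + 512)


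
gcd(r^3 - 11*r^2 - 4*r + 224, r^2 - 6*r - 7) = r - 7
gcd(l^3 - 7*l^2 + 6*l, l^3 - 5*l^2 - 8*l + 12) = l^2 - 7*l + 6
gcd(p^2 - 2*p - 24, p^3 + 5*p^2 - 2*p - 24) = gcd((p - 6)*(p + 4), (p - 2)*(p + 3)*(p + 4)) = p + 4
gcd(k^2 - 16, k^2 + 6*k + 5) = 1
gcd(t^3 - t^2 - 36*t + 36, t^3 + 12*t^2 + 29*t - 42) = t^2 + 5*t - 6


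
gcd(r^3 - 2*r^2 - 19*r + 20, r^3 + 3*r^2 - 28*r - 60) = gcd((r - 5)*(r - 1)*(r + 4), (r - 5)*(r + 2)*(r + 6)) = r - 5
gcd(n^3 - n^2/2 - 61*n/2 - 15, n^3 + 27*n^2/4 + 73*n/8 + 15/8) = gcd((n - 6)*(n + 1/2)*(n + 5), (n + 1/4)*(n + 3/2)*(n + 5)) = n + 5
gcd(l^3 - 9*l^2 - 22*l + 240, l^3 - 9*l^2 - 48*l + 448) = l - 8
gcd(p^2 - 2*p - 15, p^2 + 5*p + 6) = p + 3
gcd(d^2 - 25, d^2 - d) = 1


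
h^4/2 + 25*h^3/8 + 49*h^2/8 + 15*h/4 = h*(h/2 + 1)*(h + 5/4)*(h + 3)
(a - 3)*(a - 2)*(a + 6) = a^3 + a^2 - 24*a + 36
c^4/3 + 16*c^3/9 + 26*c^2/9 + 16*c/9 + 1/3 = (c/3 + 1)*(c + 1/3)*(c + 1)^2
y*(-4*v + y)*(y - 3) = -4*v*y^2 + 12*v*y + y^3 - 3*y^2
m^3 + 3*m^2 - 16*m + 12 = (m - 2)*(m - 1)*(m + 6)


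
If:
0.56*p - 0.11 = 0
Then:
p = 0.20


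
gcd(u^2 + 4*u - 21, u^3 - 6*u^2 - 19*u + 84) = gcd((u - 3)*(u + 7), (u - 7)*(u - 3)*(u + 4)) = u - 3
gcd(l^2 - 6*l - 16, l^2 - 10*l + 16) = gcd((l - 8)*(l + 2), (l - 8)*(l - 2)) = l - 8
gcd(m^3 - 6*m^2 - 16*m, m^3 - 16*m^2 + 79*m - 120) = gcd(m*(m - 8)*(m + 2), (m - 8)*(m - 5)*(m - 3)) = m - 8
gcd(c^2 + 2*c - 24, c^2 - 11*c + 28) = c - 4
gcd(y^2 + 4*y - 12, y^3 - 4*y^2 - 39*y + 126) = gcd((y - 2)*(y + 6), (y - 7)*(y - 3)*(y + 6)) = y + 6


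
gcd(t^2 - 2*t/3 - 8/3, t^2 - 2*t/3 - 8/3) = t^2 - 2*t/3 - 8/3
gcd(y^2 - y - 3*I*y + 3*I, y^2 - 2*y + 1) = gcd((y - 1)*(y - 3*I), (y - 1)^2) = y - 1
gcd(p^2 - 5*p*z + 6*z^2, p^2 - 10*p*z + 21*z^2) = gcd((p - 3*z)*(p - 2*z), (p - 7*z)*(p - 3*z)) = -p + 3*z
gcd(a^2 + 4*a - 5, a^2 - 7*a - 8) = 1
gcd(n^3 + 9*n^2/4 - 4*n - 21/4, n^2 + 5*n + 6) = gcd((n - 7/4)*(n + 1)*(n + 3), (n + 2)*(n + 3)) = n + 3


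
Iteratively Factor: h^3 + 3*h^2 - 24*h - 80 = (h + 4)*(h^2 - h - 20) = (h - 5)*(h + 4)*(h + 4)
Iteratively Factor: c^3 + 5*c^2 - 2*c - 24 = (c + 4)*(c^2 + c - 6) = (c + 3)*(c + 4)*(c - 2)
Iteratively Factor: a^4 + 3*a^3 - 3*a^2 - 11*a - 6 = (a + 3)*(a^3 - 3*a - 2) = (a - 2)*(a + 3)*(a^2 + 2*a + 1) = (a - 2)*(a + 1)*(a + 3)*(a + 1)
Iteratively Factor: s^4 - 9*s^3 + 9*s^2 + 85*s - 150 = (s - 5)*(s^3 - 4*s^2 - 11*s + 30) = (s - 5)^2*(s^2 + s - 6) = (s - 5)^2*(s + 3)*(s - 2)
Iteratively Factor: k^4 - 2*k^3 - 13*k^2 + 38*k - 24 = (k - 3)*(k^3 + k^2 - 10*k + 8) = (k - 3)*(k - 1)*(k^2 + 2*k - 8) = (k - 3)*(k - 1)*(k + 4)*(k - 2)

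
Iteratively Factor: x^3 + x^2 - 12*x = (x)*(x^2 + x - 12) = x*(x + 4)*(x - 3)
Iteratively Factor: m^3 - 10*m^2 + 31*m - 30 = (m - 2)*(m^2 - 8*m + 15) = (m - 3)*(m - 2)*(m - 5)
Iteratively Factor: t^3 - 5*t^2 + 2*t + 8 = (t + 1)*(t^2 - 6*t + 8) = (t - 2)*(t + 1)*(t - 4)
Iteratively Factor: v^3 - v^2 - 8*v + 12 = (v + 3)*(v^2 - 4*v + 4) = (v - 2)*(v + 3)*(v - 2)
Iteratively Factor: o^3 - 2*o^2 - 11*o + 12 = (o + 3)*(o^2 - 5*o + 4) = (o - 4)*(o + 3)*(o - 1)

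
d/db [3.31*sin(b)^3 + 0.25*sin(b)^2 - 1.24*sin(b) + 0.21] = (9.93*sin(b)^2 + 0.5*sin(b) - 1.24)*cos(b)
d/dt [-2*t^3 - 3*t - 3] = -6*t^2 - 3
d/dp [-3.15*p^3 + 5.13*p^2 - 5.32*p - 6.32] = -9.45*p^2 + 10.26*p - 5.32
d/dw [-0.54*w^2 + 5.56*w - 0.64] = 5.56 - 1.08*w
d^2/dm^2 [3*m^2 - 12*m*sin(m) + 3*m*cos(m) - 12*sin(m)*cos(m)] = 12*m*sin(m) - 3*m*cos(m) - 6*sin(m) + 24*sin(2*m) - 24*cos(m) + 6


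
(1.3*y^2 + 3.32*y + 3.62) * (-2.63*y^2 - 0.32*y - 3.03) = -3.419*y^4 - 9.1476*y^3 - 14.522*y^2 - 11.218*y - 10.9686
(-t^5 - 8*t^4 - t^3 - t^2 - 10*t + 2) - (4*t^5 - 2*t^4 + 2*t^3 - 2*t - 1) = -5*t^5 - 6*t^4 - 3*t^3 - t^2 - 8*t + 3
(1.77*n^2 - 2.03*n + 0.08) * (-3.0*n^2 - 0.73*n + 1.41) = -5.31*n^4 + 4.7979*n^3 + 3.7376*n^2 - 2.9207*n + 0.1128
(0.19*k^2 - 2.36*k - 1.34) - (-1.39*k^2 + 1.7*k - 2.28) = 1.58*k^2 - 4.06*k + 0.94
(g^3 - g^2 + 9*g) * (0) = 0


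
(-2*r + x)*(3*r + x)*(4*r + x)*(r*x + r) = -24*r^4*x - 24*r^4 - 2*r^3*x^2 - 2*r^3*x + 5*r^2*x^3 + 5*r^2*x^2 + r*x^4 + r*x^3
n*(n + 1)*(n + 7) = n^3 + 8*n^2 + 7*n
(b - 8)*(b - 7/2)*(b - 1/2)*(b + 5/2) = b^4 - 19*b^3/2 + 15*b^2/4 + 563*b/8 - 35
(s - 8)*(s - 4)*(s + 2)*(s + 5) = s^4 - 5*s^3 - 42*s^2 + 104*s + 320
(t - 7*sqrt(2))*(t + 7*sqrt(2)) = t^2 - 98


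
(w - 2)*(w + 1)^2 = w^3 - 3*w - 2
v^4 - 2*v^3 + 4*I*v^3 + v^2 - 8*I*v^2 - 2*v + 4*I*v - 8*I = (v - 2)*(v - I)*(v + I)*(v + 4*I)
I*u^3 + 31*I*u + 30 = (u - 5*I)*(u + 6*I)*(I*u + 1)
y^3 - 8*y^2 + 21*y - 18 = (y - 3)^2*(y - 2)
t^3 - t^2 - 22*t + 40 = (t - 4)*(t - 2)*(t + 5)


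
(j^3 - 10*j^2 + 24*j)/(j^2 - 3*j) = (j^2 - 10*j + 24)/(j - 3)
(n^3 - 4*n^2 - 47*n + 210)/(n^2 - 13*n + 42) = (n^2 + 2*n - 35)/(n - 7)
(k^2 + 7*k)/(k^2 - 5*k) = (k + 7)/(k - 5)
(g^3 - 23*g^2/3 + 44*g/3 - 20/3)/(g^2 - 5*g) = g - 8/3 + 4/(3*g)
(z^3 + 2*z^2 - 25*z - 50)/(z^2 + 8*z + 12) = (z^2 - 25)/(z + 6)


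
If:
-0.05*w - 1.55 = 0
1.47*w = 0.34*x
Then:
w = -31.00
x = -134.03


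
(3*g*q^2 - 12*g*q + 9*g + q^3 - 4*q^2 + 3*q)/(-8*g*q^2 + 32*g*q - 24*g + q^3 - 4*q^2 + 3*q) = (3*g + q)/(-8*g + q)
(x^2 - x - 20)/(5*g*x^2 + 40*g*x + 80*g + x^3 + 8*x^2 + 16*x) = (x - 5)/(5*g*x + 20*g + x^2 + 4*x)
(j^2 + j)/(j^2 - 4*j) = (j + 1)/(j - 4)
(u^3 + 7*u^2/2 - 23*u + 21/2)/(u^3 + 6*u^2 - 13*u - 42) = (u - 1/2)/(u + 2)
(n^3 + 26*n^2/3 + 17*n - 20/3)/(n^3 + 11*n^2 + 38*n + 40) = (n - 1/3)/(n + 2)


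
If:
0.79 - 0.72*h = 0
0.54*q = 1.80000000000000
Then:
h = 1.10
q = 3.33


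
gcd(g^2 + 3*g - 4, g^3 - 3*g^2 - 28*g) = g + 4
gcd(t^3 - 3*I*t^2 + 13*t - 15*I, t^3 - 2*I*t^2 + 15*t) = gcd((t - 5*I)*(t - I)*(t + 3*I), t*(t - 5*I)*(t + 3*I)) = t^2 - 2*I*t + 15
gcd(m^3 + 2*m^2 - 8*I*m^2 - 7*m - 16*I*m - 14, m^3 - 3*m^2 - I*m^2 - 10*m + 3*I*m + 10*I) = m^2 + m*(2 - I) - 2*I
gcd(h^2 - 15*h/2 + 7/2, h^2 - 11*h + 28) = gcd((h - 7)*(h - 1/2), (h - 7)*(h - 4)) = h - 7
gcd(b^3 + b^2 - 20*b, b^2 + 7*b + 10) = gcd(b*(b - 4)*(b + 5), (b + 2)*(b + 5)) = b + 5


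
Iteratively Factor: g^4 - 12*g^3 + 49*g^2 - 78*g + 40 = (g - 4)*(g^3 - 8*g^2 + 17*g - 10) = (g - 4)*(g - 2)*(g^2 - 6*g + 5) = (g - 4)*(g - 2)*(g - 1)*(g - 5)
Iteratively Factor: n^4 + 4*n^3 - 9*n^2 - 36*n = (n)*(n^3 + 4*n^2 - 9*n - 36) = n*(n + 3)*(n^2 + n - 12) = n*(n + 3)*(n + 4)*(n - 3)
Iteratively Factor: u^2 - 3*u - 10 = (u + 2)*(u - 5)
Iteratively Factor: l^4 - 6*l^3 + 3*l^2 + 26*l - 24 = (l - 4)*(l^3 - 2*l^2 - 5*l + 6) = (l - 4)*(l - 3)*(l^2 + l - 2) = (l - 4)*(l - 3)*(l - 1)*(l + 2)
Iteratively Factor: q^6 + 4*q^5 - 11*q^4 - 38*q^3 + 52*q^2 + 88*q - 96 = (q - 2)*(q^5 + 6*q^4 + q^3 - 36*q^2 - 20*q + 48) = (q - 2)*(q + 3)*(q^4 + 3*q^3 - 8*q^2 - 12*q + 16) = (q - 2)*(q + 3)*(q + 4)*(q^3 - q^2 - 4*q + 4) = (q - 2)^2*(q + 3)*(q + 4)*(q^2 + q - 2) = (q - 2)^2*(q - 1)*(q + 3)*(q + 4)*(q + 2)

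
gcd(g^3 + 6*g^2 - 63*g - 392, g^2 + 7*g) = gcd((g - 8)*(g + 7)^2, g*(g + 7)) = g + 7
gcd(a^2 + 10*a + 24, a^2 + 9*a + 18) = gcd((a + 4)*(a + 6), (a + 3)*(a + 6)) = a + 6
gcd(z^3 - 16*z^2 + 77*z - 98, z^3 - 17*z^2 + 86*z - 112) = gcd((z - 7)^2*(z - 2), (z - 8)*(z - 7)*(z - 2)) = z^2 - 9*z + 14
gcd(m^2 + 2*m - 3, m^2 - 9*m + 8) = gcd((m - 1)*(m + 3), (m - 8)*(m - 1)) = m - 1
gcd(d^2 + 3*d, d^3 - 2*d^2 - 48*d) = d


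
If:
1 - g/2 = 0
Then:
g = 2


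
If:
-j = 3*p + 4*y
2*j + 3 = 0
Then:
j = -3/2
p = 1/2 - 4*y/3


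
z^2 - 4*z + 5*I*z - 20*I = (z - 4)*(z + 5*I)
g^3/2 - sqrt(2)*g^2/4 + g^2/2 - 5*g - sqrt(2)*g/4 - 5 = (g/2 + 1/2)*(g - 5*sqrt(2)/2)*(g + 2*sqrt(2))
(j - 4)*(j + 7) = j^2 + 3*j - 28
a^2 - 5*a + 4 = (a - 4)*(a - 1)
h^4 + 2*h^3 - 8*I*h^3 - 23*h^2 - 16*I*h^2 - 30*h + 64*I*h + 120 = (h - 2)*(h + 4)*(h - 5*I)*(h - 3*I)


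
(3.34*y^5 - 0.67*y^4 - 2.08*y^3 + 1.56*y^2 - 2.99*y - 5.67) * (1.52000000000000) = 5.0768*y^5 - 1.0184*y^4 - 3.1616*y^3 + 2.3712*y^2 - 4.5448*y - 8.6184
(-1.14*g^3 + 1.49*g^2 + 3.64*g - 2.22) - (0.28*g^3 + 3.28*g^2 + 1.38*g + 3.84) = -1.42*g^3 - 1.79*g^2 + 2.26*g - 6.06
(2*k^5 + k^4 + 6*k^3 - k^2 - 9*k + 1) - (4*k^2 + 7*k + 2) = 2*k^5 + k^4 + 6*k^3 - 5*k^2 - 16*k - 1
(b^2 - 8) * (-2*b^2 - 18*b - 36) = -2*b^4 - 18*b^3 - 20*b^2 + 144*b + 288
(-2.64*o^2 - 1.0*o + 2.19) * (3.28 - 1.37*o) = 3.6168*o^3 - 7.2892*o^2 - 6.2803*o + 7.1832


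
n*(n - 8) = n^2 - 8*n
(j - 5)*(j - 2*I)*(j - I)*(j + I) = j^4 - 5*j^3 - 2*I*j^3 + j^2 + 10*I*j^2 - 5*j - 2*I*j + 10*I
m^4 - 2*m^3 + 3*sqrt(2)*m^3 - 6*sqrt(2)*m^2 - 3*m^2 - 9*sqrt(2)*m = m*(m - 3)*(m + 1)*(m + 3*sqrt(2))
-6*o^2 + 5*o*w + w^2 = (-o + w)*(6*o + w)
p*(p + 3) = p^2 + 3*p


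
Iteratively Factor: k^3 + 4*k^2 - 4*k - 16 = (k + 4)*(k^2 - 4) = (k - 2)*(k + 4)*(k + 2)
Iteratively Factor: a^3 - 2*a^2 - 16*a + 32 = (a - 4)*(a^2 + 2*a - 8) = (a - 4)*(a + 4)*(a - 2)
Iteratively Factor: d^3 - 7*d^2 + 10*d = (d)*(d^2 - 7*d + 10) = d*(d - 5)*(d - 2)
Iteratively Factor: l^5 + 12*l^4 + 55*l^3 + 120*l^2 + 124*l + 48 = (l + 1)*(l^4 + 11*l^3 + 44*l^2 + 76*l + 48) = (l + 1)*(l + 4)*(l^3 + 7*l^2 + 16*l + 12) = (l + 1)*(l + 2)*(l + 4)*(l^2 + 5*l + 6) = (l + 1)*(l + 2)^2*(l + 4)*(l + 3)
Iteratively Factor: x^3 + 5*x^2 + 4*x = (x + 1)*(x^2 + 4*x) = x*(x + 1)*(x + 4)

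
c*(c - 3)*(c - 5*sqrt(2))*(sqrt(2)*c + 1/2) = sqrt(2)*c^4 - 19*c^3/2 - 3*sqrt(2)*c^3 - 5*sqrt(2)*c^2/2 + 57*c^2/2 + 15*sqrt(2)*c/2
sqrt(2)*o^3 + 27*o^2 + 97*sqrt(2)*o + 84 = (o + 6*sqrt(2))*(o + 7*sqrt(2))*(sqrt(2)*o + 1)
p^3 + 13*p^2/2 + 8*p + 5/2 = (p + 1/2)*(p + 1)*(p + 5)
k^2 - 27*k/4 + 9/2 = (k - 6)*(k - 3/4)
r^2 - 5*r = r*(r - 5)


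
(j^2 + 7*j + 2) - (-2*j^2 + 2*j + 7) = 3*j^2 + 5*j - 5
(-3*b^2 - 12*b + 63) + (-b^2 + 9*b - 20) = -4*b^2 - 3*b + 43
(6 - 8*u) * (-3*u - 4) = 24*u^2 + 14*u - 24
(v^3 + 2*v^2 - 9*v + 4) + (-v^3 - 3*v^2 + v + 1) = -v^2 - 8*v + 5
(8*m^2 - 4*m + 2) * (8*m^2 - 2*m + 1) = 64*m^4 - 48*m^3 + 32*m^2 - 8*m + 2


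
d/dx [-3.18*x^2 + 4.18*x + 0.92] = 4.18 - 6.36*x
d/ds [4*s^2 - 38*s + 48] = 8*s - 38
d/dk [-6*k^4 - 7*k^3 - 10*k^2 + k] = -24*k^3 - 21*k^2 - 20*k + 1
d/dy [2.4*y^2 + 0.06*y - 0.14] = 4.8*y + 0.06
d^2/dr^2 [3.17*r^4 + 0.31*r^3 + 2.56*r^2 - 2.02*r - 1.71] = 38.04*r^2 + 1.86*r + 5.12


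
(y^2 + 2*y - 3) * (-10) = -10*y^2 - 20*y + 30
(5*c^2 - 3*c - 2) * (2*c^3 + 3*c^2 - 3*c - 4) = 10*c^5 + 9*c^4 - 28*c^3 - 17*c^2 + 18*c + 8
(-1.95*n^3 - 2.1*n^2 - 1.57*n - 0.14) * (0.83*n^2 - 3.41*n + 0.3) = -1.6185*n^5 + 4.9065*n^4 + 5.2729*n^3 + 4.6075*n^2 + 0.00640000000000007*n - 0.042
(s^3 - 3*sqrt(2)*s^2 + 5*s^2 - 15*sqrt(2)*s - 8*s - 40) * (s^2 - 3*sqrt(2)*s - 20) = s^5 - 6*sqrt(2)*s^4 + 5*s^4 - 30*sqrt(2)*s^3 - 10*s^3 - 50*s^2 + 84*sqrt(2)*s^2 + 160*s + 420*sqrt(2)*s + 800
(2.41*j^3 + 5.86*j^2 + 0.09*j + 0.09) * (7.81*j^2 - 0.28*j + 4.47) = 18.8221*j^5 + 45.0918*j^4 + 9.8348*j^3 + 26.8719*j^2 + 0.3771*j + 0.4023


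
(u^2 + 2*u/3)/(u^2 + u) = (u + 2/3)/(u + 1)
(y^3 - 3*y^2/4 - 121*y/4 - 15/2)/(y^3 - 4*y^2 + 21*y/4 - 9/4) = (4*y^3 - 3*y^2 - 121*y - 30)/(4*y^3 - 16*y^2 + 21*y - 9)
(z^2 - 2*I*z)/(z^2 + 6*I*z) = (z - 2*I)/(z + 6*I)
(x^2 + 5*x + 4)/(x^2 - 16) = (x + 1)/(x - 4)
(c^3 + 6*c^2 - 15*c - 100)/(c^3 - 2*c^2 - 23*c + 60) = (c + 5)/(c - 3)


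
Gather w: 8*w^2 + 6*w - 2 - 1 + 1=8*w^2 + 6*w - 2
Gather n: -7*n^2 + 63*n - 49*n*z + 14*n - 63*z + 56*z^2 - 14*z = -7*n^2 + n*(77 - 49*z) + 56*z^2 - 77*z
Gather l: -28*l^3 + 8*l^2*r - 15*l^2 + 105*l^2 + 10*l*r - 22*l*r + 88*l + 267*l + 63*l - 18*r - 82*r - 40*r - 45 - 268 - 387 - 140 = -28*l^3 + l^2*(8*r + 90) + l*(418 - 12*r) - 140*r - 840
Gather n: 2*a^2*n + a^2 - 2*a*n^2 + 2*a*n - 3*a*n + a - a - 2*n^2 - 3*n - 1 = a^2 + n^2*(-2*a - 2) + n*(2*a^2 - a - 3) - 1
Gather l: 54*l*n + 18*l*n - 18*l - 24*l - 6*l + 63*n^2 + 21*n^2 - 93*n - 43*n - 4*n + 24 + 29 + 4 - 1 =l*(72*n - 48) + 84*n^2 - 140*n + 56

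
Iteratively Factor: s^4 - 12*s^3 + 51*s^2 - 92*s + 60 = (s - 3)*(s^3 - 9*s^2 + 24*s - 20) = (s - 5)*(s - 3)*(s^2 - 4*s + 4) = (s - 5)*(s - 3)*(s - 2)*(s - 2)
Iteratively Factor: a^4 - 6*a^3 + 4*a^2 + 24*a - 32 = (a - 4)*(a^3 - 2*a^2 - 4*a + 8) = (a - 4)*(a + 2)*(a^2 - 4*a + 4) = (a - 4)*(a - 2)*(a + 2)*(a - 2)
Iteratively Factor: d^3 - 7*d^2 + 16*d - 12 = (d - 3)*(d^2 - 4*d + 4) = (d - 3)*(d - 2)*(d - 2)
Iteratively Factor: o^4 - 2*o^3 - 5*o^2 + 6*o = (o - 1)*(o^3 - o^2 - 6*o) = (o - 1)*(o + 2)*(o^2 - 3*o) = o*(o - 1)*(o + 2)*(o - 3)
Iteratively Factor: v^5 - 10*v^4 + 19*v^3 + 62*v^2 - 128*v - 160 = (v - 5)*(v^4 - 5*v^3 - 6*v^2 + 32*v + 32) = (v - 5)*(v - 4)*(v^3 - v^2 - 10*v - 8) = (v - 5)*(v - 4)^2*(v^2 + 3*v + 2) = (v - 5)*(v - 4)^2*(v + 1)*(v + 2)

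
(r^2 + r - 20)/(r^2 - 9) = (r^2 + r - 20)/(r^2 - 9)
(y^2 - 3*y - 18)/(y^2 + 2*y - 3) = (y - 6)/(y - 1)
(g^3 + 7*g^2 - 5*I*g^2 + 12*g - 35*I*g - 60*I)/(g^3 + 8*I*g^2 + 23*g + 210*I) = (g^2 + 7*g + 12)/(g^2 + 13*I*g - 42)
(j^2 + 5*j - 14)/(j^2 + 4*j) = (j^2 + 5*j - 14)/(j*(j + 4))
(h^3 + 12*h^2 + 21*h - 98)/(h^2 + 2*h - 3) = (h^3 + 12*h^2 + 21*h - 98)/(h^2 + 2*h - 3)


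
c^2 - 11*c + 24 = (c - 8)*(c - 3)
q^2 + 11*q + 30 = (q + 5)*(q + 6)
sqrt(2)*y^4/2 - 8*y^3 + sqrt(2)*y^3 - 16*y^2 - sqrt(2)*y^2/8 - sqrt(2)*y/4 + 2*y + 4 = (y/2 + 1)*(y - 1/2)*(y - 8*sqrt(2))*(sqrt(2)*y + sqrt(2)/2)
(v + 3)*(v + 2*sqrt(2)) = v^2 + 2*sqrt(2)*v + 3*v + 6*sqrt(2)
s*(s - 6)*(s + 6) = s^3 - 36*s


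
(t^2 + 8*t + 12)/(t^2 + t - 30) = (t + 2)/(t - 5)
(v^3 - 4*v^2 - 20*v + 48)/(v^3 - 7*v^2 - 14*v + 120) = (v - 2)/(v - 5)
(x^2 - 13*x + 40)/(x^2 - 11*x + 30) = (x - 8)/(x - 6)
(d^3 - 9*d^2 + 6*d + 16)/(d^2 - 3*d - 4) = (d^2 - 10*d + 16)/(d - 4)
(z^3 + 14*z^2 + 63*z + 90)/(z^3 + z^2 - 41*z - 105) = (z + 6)/(z - 7)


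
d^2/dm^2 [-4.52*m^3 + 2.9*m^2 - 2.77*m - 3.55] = 5.8 - 27.12*m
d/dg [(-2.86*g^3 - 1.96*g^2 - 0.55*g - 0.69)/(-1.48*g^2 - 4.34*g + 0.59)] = (4.2328*g^4 + 24.8248*g^3 + 2.6302*g^2 - 4.3552*g - 3.3191)/(2.1904*g^4 + 12.8464*g^3 + 17.0892*g^2 - 5.1212*g + 0.3481)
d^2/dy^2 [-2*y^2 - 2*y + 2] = -4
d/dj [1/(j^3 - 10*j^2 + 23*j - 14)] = (-3*j^2 + 20*j - 23)/(j^3 - 10*j^2 + 23*j - 14)^2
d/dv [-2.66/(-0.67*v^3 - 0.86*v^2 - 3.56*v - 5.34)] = (-5.3466*v^2 - 4.5752*v - 9.4696)/(0.67*v^3 + 0.86*v^2 + 3.56*v + 5.34)^2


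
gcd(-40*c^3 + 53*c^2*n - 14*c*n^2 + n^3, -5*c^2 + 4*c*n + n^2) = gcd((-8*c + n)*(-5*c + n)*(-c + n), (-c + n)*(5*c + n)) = c - n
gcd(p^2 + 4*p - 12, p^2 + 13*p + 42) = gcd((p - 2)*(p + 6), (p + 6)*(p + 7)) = p + 6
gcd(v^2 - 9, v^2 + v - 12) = v - 3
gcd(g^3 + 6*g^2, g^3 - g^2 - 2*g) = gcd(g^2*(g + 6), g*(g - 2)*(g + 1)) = g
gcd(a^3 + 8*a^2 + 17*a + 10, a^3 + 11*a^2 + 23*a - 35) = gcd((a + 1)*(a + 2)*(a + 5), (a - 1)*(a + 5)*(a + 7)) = a + 5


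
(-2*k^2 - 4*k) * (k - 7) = -2*k^3 + 10*k^2 + 28*k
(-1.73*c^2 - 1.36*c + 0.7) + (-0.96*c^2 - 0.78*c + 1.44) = -2.69*c^2 - 2.14*c + 2.14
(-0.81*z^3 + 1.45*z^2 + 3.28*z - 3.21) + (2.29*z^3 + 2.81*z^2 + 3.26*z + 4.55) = 1.48*z^3 + 4.26*z^2 + 6.54*z + 1.34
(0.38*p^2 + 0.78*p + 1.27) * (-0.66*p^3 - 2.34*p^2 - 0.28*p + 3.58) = -0.2508*p^5 - 1.404*p^4 - 2.7698*p^3 - 1.8298*p^2 + 2.4368*p + 4.5466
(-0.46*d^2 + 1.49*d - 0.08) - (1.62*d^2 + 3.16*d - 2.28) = -2.08*d^2 - 1.67*d + 2.2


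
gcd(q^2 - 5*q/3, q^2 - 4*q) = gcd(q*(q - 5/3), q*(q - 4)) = q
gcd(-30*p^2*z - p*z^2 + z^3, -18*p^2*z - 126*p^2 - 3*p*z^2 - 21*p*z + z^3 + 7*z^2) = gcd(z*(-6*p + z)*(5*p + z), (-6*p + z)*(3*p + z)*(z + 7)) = -6*p + z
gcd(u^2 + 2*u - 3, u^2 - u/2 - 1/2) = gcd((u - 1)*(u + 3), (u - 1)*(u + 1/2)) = u - 1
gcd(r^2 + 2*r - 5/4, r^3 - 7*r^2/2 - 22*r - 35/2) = r + 5/2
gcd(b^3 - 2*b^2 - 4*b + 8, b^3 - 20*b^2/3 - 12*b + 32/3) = b + 2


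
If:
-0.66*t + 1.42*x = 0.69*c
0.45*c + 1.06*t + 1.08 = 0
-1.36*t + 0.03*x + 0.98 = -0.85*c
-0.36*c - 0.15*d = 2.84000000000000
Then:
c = -1.64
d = -15.00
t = -0.32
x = -0.95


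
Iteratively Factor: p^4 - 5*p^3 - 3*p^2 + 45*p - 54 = (p + 3)*(p^3 - 8*p^2 + 21*p - 18) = (p - 3)*(p + 3)*(p^2 - 5*p + 6) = (p - 3)*(p - 2)*(p + 3)*(p - 3)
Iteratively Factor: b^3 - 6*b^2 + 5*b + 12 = (b - 3)*(b^2 - 3*b - 4) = (b - 3)*(b + 1)*(b - 4)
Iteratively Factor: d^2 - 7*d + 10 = (d - 2)*(d - 5)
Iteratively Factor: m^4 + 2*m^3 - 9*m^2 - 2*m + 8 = (m + 1)*(m^3 + m^2 - 10*m + 8) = (m + 1)*(m + 4)*(m^2 - 3*m + 2) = (m - 1)*(m + 1)*(m + 4)*(m - 2)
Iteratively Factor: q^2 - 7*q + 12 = (q - 3)*(q - 4)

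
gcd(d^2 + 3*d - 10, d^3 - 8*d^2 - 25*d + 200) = d + 5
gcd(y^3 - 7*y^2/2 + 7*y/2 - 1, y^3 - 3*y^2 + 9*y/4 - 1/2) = y^2 - 5*y/2 + 1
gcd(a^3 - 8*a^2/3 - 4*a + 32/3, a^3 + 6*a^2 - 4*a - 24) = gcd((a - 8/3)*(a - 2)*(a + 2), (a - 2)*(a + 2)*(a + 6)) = a^2 - 4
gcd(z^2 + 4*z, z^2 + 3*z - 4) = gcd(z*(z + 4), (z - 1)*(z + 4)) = z + 4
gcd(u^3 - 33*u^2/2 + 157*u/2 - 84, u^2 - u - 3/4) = u - 3/2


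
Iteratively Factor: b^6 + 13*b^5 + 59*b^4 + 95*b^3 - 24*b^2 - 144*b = (b + 4)*(b^5 + 9*b^4 + 23*b^3 + 3*b^2 - 36*b) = (b + 3)*(b + 4)*(b^4 + 6*b^3 + 5*b^2 - 12*b) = b*(b + 3)*(b + 4)*(b^3 + 6*b^2 + 5*b - 12) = b*(b - 1)*(b + 3)*(b + 4)*(b^2 + 7*b + 12) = b*(b - 1)*(b + 3)^2*(b + 4)*(b + 4)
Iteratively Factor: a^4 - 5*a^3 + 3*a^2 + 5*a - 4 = (a - 1)*(a^3 - 4*a^2 - a + 4) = (a - 1)^2*(a^2 - 3*a - 4) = (a - 4)*(a - 1)^2*(a + 1)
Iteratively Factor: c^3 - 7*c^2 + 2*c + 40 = (c + 2)*(c^2 - 9*c + 20) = (c - 5)*(c + 2)*(c - 4)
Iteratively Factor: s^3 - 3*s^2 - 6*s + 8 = (s - 1)*(s^2 - 2*s - 8) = (s - 4)*(s - 1)*(s + 2)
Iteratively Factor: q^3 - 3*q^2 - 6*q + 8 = (q + 2)*(q^2 - 5*q + 4) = (q - 1)*(q + 2)*(q - 4)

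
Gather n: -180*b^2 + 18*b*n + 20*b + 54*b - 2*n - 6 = -180*b^2 + 74*b + n*(18*b - 2) - 6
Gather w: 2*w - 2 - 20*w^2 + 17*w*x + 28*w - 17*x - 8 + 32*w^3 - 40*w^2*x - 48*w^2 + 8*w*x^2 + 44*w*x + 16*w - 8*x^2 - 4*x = 32*w^3 + w^2*(-40*x - 68) + w*(8*x^2 + 61*x + 46) - 8*x^2 - 21*x - 10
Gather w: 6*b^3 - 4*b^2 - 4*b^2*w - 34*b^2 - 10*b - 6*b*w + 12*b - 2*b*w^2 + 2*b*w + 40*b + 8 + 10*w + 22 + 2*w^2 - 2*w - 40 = 6*b^3 - 38*b^2 + 42*b + w^2*(2 - 2*b) + w*(-4*b^2 - 4*b + 8) - 10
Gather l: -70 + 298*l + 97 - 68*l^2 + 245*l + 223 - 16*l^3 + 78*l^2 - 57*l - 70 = -16*l^3 + 10*l^2 + 486*l + 180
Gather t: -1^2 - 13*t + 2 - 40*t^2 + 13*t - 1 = -40*t^2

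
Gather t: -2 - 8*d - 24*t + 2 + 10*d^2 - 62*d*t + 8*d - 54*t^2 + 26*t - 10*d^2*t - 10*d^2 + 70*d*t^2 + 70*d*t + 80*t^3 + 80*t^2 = 80*t^3 + t^2*(70*d + 26) + t*(-10*d^2 + 8*d + 2)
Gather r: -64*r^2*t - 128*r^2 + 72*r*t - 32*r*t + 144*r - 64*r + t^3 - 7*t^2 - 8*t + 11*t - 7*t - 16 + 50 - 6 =r^2*(-64*t - 128) + r*(40*t + 80) + t^3 - 7*t^2 - 4*t + 28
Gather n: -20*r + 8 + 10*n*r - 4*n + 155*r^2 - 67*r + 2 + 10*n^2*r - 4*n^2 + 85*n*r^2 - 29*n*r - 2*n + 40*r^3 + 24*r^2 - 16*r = n^2*(10*r - 4) + n*(85*r^2 - 19*r - 6) + 40*r^3 + 179*r^2 - 103*r + 10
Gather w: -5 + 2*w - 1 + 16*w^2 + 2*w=16*w^2 + 4*w - 6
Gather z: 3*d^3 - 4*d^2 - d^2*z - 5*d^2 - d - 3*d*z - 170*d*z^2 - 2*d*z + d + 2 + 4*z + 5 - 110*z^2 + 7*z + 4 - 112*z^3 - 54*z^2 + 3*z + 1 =3*d^3 - 9*d^2 - 112*z^3 + z^2*(-170*d - 164) + z*(-d^2 - 5*d + 14) + 12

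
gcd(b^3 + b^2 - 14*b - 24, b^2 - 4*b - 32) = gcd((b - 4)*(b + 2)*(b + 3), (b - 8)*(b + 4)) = 1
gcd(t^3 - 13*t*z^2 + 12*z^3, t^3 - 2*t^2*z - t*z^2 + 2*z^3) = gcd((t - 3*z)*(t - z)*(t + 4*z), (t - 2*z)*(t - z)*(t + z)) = -t + z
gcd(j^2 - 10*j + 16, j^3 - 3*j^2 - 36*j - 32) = j - 8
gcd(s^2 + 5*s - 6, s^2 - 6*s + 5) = s - 1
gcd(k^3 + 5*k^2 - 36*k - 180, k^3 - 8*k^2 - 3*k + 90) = k - 6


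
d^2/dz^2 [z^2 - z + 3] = 2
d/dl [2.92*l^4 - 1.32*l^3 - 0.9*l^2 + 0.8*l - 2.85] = 11.68*l^3 - 3.96*l^2 - 1.8*l + 0.8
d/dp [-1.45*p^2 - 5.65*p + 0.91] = -2.9*p - 5.65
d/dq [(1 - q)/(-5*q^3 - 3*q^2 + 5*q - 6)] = (5*q^3 + 3*q^2 - 5*q - (q - 1)*(15*q^2 + 6*q - 5) + 6)/(5*q^3 + 3*q^2 - 5*q + 6)^2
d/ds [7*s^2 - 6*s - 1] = 14*s - 6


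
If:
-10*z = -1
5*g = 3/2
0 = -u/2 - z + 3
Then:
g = 3/10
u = 29/5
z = 1/10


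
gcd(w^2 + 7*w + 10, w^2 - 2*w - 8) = w + 2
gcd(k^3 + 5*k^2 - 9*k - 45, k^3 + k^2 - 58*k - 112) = 1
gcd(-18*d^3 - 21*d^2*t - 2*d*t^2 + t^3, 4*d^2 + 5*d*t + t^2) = d + t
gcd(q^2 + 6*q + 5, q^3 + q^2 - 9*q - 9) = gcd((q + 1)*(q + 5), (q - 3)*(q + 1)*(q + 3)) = q + 1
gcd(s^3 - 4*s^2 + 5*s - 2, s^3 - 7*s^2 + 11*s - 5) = s^2 - 2*s + 1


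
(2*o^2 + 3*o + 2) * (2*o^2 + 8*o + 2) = 4*o^4 + 22*o^3 + 32*o^2 + 22*o + 4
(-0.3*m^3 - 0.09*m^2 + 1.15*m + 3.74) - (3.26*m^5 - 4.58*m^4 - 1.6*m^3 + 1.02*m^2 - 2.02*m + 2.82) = -3.26*m^5 + 4.58*m^4 + 1.3*m^3 - 1.11*m^2 + 3.17*m + 0.92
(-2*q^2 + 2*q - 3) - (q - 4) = -2*q^2 + q + 1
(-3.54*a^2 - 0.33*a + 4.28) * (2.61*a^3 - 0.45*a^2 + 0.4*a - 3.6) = -9.2394*a^5 + 0.7317*a^4 + 9.9033*a^3 + 10.686*a^2 + 2.9*a - 15.408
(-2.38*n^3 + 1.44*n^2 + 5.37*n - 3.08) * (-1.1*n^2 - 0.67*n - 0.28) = 2.618*n^5 + 0.0105999999999999*n^4 - 6.2054*n^3 - 0.6131*n^2 + 0.56*n + 0.8624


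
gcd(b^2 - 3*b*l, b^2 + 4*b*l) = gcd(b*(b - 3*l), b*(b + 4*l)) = b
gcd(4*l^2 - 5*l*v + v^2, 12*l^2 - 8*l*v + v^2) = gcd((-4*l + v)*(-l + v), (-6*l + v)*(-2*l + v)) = 1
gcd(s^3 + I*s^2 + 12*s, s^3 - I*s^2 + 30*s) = s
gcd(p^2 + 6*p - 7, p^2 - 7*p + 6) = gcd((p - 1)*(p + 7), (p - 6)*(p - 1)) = p - 1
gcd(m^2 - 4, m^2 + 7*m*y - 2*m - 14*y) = m - 2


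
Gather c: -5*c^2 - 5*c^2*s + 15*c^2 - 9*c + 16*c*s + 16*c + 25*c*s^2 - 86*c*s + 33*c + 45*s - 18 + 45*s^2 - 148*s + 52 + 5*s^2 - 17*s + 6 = c^2*(10 - 5*s) + c*(25*s^2 - 70*s + 40) + 50*s^2 - 120*s + 40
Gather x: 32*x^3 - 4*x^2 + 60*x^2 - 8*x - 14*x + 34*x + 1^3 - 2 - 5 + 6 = 32*x^3 + 56*x^2 + 12*x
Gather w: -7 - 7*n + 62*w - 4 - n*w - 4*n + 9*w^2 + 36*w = -11*n + 9*w^2 + w*(98 - n) - 11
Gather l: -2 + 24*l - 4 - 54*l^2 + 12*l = -54*l^2 + 36*l - 6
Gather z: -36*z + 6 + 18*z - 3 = 3 - 18*z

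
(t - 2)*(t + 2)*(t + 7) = t^3 + 7*t^2 - 4*t - 28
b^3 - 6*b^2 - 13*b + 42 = (b - 7)*(b - 2)*(b + 3)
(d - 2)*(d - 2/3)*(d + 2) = d^3 - 2*d^2/3 - 4*d + 8/3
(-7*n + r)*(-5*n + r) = 35*n^2 - 12*n*r + r^2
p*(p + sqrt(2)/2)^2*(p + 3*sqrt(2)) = p^4 + 4*sqrt(2)*p^3 + 13*p^2/2 + 3*sqrt(2)*p/2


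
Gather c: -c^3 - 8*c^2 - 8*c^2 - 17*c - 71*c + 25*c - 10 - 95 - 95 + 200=-c^3 - 16*c^2 - 63*c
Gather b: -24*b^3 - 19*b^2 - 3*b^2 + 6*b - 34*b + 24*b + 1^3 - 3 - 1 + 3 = -24*b^3 - 22*b^2 - 4*b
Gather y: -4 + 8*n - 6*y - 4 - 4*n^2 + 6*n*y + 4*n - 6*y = -4*n^2 + 12*n + y*(6*n - 12) - 8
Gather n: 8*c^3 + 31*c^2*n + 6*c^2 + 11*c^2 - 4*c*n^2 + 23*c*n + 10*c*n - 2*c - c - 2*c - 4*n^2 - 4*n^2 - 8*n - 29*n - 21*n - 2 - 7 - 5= 8*c^3 + 17*c^2 - 5*c + n^2*(-4*c - 8) + n*(31*c^2 + 33*c - 58) - 14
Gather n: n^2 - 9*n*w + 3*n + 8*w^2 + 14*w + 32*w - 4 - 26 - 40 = n^2 + n*(3 - 9*w) + 8*w^2 + 46*w - 70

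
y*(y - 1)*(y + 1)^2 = y^4 + y^3 - y^2 - y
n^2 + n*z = n*(n + z)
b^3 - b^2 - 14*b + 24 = (b - 3)*(b - 2)*(b + 4)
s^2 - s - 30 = (s - 6)*(s + 5)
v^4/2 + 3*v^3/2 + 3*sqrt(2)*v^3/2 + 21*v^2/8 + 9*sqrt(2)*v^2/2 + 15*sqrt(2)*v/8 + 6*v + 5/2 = (v/2 + sqrt(2))*(v + 1/2)*(v + 5/2)*(v + sqrt(2))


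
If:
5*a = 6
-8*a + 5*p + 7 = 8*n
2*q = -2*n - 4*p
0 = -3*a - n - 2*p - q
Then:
No Solution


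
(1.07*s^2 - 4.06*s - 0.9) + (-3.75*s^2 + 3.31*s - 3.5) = -2.68*s^2 - 0.75*s - 4.4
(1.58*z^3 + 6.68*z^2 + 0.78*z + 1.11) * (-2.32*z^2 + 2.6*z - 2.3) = -3.6656*z^5 - 11.3896*z^4 + 11.9244*z^3 - 15.9112*z^2 + 1.092*z - 2.553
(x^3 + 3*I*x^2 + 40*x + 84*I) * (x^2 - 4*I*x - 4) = x^5 - I*x^4 + 48*x^3 - 88*I*x^2 + 176*x - 336*I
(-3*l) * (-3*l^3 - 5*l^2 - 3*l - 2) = 9*l^4 + 15*l^3 + 9*l^2 + 6*l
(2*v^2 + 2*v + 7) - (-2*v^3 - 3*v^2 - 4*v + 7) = 2*v^3 + 5*v^2 + 6*v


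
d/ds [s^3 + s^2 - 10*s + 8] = 3*s^2 + 2*s - 10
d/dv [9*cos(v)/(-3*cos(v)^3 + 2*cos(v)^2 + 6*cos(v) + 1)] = 9*(-6*cos(v)^3 + 2*cos(v)^2 - 1)*sin(v)/((cos(v) + 1)^2*(3*sin(v)^2 + 5*cos(v) - 2)^2)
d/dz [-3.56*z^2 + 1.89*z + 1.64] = 1.89 - 7.12*z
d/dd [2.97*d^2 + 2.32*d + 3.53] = 5.94*d + 2.32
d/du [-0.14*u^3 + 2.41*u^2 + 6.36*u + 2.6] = -0.42*u^2 + 4.82*u + 6.36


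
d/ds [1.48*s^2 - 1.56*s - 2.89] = 2.96*s - 1.56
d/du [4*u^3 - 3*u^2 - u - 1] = 12*u^2 - 6*u - 1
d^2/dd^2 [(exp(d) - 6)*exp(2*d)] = (9*exp(d) - 24)*exp(2*d)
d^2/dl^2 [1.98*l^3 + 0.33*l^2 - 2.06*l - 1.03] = 11.88*l + 0.66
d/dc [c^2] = 2*c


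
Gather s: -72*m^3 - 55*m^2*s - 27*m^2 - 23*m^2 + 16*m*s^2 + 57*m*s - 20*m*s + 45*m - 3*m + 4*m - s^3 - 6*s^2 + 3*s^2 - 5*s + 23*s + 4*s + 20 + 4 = -72*m^3 - 50*m^2 + 46*m - s^3 + s^2*(16*m - 3) + s*(-55*m^2 + 37*m + 22) + 24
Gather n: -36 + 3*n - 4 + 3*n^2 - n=3*n^2 + 2*n - 40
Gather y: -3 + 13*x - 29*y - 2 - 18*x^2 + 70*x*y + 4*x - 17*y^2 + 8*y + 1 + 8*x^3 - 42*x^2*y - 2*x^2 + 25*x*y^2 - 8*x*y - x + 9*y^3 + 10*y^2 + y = 8*x^3 - 20*x^2 + 16*x + 9*y^3 + y^2*(25*x - 7) + y*(-42*x^2 + 62*x - 20) - 4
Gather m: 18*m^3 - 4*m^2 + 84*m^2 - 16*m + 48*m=18*m^3 + 80*m^2 + 32*m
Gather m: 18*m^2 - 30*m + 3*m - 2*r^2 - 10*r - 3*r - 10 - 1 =18*m^2 - 27*m - 2*r^2 - 13*r - 11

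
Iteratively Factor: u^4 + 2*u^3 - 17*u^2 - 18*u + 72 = (u - 3)*(u^3 + 5*u^2 - 2*u - 24) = (u - 3)*(u + 4)*(u^2 + u - 6) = (u - 3)*(u + 3)*(u + 4)*(u - 2)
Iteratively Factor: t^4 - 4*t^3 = (t)*(t^3 - 4*t^2) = t*(t - 4)*(t^2) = t^2*(t - 4)*(t)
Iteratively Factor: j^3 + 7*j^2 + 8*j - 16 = (j + 4)*(j^2 + 3*j - 4) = (j - 1)*(j + 4)*(j + 4)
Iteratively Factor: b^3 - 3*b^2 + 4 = (b - 2)*(b^2 - b - 2) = (b - 2)^2*(b + 1)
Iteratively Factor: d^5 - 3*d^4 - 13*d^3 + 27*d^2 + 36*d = (d + 3)*(d^4 - 6*d^3 + 5*d^2 + 12*d) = (d - 3)*(d + 3)*(d^3 - 3*d^2 - 4*d) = (d - 4)*(d - 3)*(d + 3)*(d^2 + d) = (d - 4)*(d - 3)*(d + 1)*(d + 3)*(d)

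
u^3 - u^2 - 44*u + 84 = (u - 6)*(u - 2)*(u + 7)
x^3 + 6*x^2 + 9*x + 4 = (x + 1)^2*(x + 4)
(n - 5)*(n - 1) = n^2 - 6*n + 5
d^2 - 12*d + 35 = (d - 7)*(d - 5)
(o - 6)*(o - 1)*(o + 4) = o^3 - 3*o^2 - 22*o + 24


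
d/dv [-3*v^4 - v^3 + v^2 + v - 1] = -12*v^3 - 3*v^2 + 2*v + 1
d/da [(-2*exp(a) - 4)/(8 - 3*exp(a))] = -28*exp(a)/(3*exp(a) - 8)^2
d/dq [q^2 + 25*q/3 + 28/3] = 2*q + 25/3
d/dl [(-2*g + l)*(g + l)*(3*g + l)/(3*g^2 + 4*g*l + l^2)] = 1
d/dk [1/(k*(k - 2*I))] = 2*(-k + I)/(k^2*(k^2 - 4*I*k - 4))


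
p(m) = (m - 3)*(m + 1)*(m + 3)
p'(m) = (m - 3)*(m + 1) + (m - 3)*(m + 3) + (m + 1)*(m + 3) = 3*m^2 + 2*m - 9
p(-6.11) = -144.78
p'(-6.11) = 90.78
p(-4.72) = -49.40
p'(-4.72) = 48.40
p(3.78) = 25.28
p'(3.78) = 41.43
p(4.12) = 40.83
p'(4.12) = 50.16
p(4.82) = 82.83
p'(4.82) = 70.34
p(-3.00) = 0.00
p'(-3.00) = 12.00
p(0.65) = -14.15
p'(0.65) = -6.43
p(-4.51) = -39.80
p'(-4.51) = 43.00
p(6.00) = 189.00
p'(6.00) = 111.00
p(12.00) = 1755.00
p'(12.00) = 447.00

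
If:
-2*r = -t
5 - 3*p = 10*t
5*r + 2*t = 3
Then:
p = -5/9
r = 1/3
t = 2/3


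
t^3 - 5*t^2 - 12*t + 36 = (t - 6)*(t - 2)*(t + 3)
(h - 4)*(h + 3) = h^2 - h - 12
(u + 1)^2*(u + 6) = u^3 + 8*u^2 + 13*u + 6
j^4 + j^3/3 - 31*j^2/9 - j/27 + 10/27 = (j - 5/3)*(j - 1/3)*(j + 1/3)*(j + 2)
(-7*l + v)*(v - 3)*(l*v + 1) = -7*l^2*v^2 + 21*l^2*v + l*v^3 - 3*l*v^2 - 7*l*v + 21*l + v^2 - 3*v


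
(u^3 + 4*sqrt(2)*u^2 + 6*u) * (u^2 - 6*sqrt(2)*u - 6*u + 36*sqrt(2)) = u^5 - 6*u^4 - 2*sqrt(2)*u^4 - 42*u^3 + 12*sqrt(2)*u^3 - 36*sqrt(2)*u^2 + 252*u^2 + 216*sqrt(2)*u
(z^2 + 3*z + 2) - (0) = z^2 + 3*z + 2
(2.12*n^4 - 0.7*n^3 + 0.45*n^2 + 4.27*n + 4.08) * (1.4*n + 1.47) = 2.968*n^5 + 2.1364*n^4 - 0.399*n^3 + 6.6395*n^2 + 11.9889*n + 5.9976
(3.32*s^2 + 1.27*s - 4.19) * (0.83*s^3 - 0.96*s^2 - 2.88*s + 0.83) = 2.7556*s^5 - 2.1331*s^4 - 14.2585*s^3 + 3.1204*s^2 + 13.1213*s - 3.4777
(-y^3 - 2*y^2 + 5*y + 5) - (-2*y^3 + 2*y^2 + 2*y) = y^3 - 4*y^2 + 3*y + 5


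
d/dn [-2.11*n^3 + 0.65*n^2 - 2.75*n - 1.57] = -6.33*n^2 + 1.3*n - 2.75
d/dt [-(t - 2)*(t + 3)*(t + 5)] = -3*t^2 - 12*t + 1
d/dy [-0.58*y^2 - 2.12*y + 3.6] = -1.16*y - 2.12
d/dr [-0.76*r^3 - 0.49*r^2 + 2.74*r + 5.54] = -2.28*r^2 - 0.98*r + 2.74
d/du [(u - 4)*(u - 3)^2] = (u - 3)*(3*u - 11)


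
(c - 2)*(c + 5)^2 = c^3 + 8*c^2 + 5*c - 50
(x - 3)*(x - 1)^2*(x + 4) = x^4 - x^3 - 13*x^2 + 25*x - 12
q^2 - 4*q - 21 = (q - 7)*(q + 3)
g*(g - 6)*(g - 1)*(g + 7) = g^4 - 43*g^2 + 42*g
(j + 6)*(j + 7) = j^2 + 13*j + 42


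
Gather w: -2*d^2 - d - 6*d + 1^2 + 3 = -2*d^2 - 7*d + 4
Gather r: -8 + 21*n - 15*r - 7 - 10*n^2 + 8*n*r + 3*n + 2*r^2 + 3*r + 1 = -10*n^2 + 24*n + 2*r^2 + r*(8*n - 12) - 14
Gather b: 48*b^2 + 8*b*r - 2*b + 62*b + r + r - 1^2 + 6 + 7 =48*b^2 + b*(8*r + 60) + 2*r + 12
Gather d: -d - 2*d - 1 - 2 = -3*d - 3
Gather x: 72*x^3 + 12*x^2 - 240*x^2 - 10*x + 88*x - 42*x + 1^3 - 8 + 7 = 72*x^3 - 228*x^2 + 36*x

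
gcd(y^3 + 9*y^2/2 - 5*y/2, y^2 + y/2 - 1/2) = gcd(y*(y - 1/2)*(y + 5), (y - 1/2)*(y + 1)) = y - 1/2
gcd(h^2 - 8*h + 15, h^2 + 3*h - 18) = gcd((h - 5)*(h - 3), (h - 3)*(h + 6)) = h - 3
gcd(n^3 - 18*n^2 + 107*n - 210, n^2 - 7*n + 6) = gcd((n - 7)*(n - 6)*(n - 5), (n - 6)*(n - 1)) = n - 6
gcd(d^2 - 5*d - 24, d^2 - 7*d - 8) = d - 8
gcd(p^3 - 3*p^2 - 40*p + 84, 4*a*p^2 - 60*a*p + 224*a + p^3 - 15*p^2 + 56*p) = p - 7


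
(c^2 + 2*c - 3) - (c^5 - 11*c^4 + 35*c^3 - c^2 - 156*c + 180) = -c^5 + 11*c^4 - 35*c^3 + 2*c^2 + 158*c - 183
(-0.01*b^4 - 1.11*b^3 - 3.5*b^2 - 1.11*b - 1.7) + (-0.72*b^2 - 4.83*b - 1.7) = -0.01*b^4 - 1.11*b^3 - 4.22*b^2 - 5.94*b - 3.4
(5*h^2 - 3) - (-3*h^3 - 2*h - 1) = 3*h^3 + 5*h^2 + 2*h - 2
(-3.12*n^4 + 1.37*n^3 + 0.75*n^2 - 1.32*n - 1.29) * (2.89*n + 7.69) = -9.0168*n^5 - 20.0335*n^4 + 12.7028*n^3 + 1.9527*n^2 - 13.8789*n - 9.9201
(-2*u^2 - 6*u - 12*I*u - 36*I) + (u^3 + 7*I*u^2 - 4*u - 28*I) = u^3 - 2*u^2 + 7*I*u^2 - 10*u - 12*I*u - 64*I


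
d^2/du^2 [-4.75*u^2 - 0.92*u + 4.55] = -9.50000000000000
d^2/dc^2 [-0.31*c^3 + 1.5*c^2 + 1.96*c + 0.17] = 3.0 - 1.86*c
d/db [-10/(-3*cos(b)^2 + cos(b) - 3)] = 10*(6*cos(b) - 1)*sin(b)/(3*sin(b)^2 + cos(b) - 6)^2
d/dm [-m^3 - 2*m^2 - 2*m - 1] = -3*m^2 - 4*m - 2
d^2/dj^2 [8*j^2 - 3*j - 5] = 16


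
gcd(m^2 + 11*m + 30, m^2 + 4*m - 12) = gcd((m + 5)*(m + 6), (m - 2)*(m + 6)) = m + 6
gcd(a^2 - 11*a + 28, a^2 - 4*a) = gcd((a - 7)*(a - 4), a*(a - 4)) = a - 4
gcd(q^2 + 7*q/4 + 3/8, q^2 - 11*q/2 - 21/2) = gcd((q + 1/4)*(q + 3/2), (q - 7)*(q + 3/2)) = q + 3/2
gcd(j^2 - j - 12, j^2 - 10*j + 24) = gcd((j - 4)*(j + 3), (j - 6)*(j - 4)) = j - 4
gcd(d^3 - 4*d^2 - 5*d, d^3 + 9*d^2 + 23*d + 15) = d + 1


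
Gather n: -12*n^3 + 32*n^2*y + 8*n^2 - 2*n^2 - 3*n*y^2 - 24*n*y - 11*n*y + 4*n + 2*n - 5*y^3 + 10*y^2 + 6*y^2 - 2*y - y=-12*n^3 + n^2*(32*y + 6) + n*(-3*y^2 - 35*y + 6) - 5*y^3 + 16*y^2 - 3*y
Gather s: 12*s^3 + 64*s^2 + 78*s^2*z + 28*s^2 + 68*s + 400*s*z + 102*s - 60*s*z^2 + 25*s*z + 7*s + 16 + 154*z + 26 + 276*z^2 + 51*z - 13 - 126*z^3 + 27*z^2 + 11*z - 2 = 12*s^3 + s^2*(78*z + 92) + s*(-60*z^2 + 425*z + 177) - 126*z^3 + 303*z^2 + 216*z + 27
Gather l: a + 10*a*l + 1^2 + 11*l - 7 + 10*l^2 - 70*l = a + 10*l^2 + l*(10*a - 59) - 6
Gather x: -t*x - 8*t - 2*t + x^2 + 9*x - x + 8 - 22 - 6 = -10*t + x^2 + x*(8 - t) - 20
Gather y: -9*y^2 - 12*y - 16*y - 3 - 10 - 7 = -9*y^2 - 28*y - 20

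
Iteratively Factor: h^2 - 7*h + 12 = (h - 4)*(h - 3)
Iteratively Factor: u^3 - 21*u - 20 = (u + 1)*(u^2 - u - 20) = (u - 5)*(u + 1)*(u + 4)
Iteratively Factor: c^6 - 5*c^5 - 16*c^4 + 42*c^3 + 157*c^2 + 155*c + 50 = (c + 1)*(c^5 - 6*c^4 - 10*c^3 + 52*c^2 + 105*c + 50) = (c - 5)*(c + 1)*(c^4 - c^3 - 15*c^2 - 23*c - 10) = (c - 5)*(c + 1)*(c + 2)*(c^3 - 3*c^2 - 9*c - 5) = (c - 5)*(c + 1)^2*(c + 2)*(c^2 - 4*c - 5) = (c - 5)*(c + 1)^3*(c + 2)*(c - 5)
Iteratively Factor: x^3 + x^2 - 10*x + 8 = (x - 1)*(x^2 + 2*x - 8) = (x - 1)*(x + 4)*(x - 2)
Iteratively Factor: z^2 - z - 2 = (z - 2)*(z + 1)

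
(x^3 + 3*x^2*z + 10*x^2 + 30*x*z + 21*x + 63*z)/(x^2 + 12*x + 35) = (x^2 + 3*x*z + 3*x + 9*z)/(x + 5)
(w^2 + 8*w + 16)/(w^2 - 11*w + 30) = (w^2 + 8*w + 16)/(w^2 - 11*w + 30)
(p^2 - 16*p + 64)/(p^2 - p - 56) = (p - 8)/(p + 7)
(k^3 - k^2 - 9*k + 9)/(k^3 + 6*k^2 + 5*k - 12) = (k - 3)/(k + 4)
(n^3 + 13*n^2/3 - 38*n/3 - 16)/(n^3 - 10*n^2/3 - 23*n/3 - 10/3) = (3*n^2 + 10*n - 48)/(3*n^2 - 13*n - 10)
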